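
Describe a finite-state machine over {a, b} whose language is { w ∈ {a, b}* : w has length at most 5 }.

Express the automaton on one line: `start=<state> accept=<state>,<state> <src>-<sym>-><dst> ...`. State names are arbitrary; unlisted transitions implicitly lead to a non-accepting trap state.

start=s0 accept=s0,s1,s2,s3,s4,s5 s0-a->s1 s0-b->s1 s1-a->s2 s1-b->s2 s2-a->s3 s2-b->s3 s3-a->s4 s3-b->s4 s4-a->s5 s4-b->s5 s5-a->s6 s5-b->s6 s6-a->s6 s6-b->s6

Count input length up to 6: every symbol moves from s0 toward s6, which means 'more than 5' and absorbs. Accept from {s0, s1, s2, s3, s4, s5}.
A 7-state machine:
        a   b  
>* s0   s1  s1 
 * s1   s2  s2 
 * s2   s3  s3 
 * s3   s4  s4 
 * s4   s5  s5 
 * s5   s6  s6 
   s6   s6  s6 
(> = start, * = accepting)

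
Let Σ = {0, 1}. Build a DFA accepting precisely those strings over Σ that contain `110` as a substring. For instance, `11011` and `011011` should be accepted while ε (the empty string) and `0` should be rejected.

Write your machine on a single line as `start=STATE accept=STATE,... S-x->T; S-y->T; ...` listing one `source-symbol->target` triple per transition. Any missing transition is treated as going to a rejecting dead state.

start=s0; accept=s3; s0-0->s0; s0-1->s1; s1-0->s0; s1-1->s2; s2-0->s3; s2-1->s2; s3-0->s3; s3-1->s3

Track how much of `110` has been matched so far: state s0 is no progress, s3 is the absorbing accept state reached once `110` has occurred. Intermediate states record partial matches; on a mismatch, fall back to the longest reusable overlap.
With 4 states:
        0   1  
>  s0   s0  s1 
   s1   s0  s2 
   s2   s3  s2 
 * s3   s3  s3 
(> = start, * = accepting)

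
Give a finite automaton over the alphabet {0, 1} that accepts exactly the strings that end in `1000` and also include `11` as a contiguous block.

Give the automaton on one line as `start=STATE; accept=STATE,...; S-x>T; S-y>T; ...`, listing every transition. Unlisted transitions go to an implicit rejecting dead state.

Run two small machines in parallel and take their product. One (5 states) tracks how much of the suffix `1000` has currently been matched; the other (3 states) tracks whether and how much of `11` has been seen. Each combined state is a pair, one component from each; accept when both components accept. Minimizing collapses redundant product states.
7 states suffice.
        0   1  
>  s0   s0  s1 
   s1   s0  s2 
   s2   s3  s2 
   s3   s4  s2 
   s4   s5  s2 
 * s5   s6  s2 
   s6   s6  s2 
(> = start, * = accepting)

start=s0; accept=s5; s0-0>s0; s0-1>s1; s1-0>s0; s1-1>s2; s2-0>s3; s2-1>s2; s3-0>s4; s3-1>s2; s4-0>s5; s4-1>s2; s5-0>s6; s5-1>s2; s6-0>s6; s6-1>s2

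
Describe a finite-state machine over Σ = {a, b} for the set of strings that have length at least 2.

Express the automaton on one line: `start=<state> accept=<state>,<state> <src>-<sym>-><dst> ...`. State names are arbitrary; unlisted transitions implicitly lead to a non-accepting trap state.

start=q0 accept=q2,q3 q0-a->q1 q0-b->q1 q1-a->q2 q1-b->q2 q2-a->q3 q2-b->q3 q3-a->q3 q3-b->q3

We only need to distinguish lengths 0, 1, …, 2, and '>2'. Chain q0 → q1 → q2 → q3 on every symbol, with q3 looping. Accepting states: {q2, q3}.
A 4-state machine:
        a   b  
>  q0   q1  q1 
   q1   q2  q2 
 * q2   q3  q3 
 * q3   q3  q3 
(> = start, * = accepting)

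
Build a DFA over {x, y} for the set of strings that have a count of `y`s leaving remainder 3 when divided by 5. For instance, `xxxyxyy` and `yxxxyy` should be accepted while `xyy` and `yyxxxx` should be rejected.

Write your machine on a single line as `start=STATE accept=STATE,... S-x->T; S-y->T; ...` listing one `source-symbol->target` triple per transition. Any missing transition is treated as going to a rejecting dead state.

Keep the running count of `y`s modulo 5: each `y` advances along the cycle s0 → s1 → s2 → s3 → s4 → s0 while other symbols loop. Accept at s3.
With 5 states:
        x   y  
>  s0   s0  s1 
   s1   s1  s2 
   s2   s2  s3 
 * s3   s3  s4 
   s4   s4  s0 
(> = start, * = accepting)

start=s0; accept=s3; s0-x->s0; s0-y->s1; s1-x->s1; s1-y->s2; s2-x->s2; s2-y->s3; s3-x->s3; s3-y->s4; s4-x->s4; s4-y->s0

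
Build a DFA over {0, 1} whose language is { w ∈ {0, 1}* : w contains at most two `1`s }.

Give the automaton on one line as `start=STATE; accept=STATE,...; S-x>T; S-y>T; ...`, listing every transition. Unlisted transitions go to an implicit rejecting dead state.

start=s0; accept=s0,s1,s2; s0-0>s0; s0-1>s1; s1-0>s1; s1-1>s2; s2-0>s2; s2-1>s3; s3-0>s3; s3-1>s3

Count `1`s, saturating at 3: states s0 through s2 mean 0 through 2 `1`s seen; s3 means more than 2. Each `1` increments (capped at s3); other symbols loop. Accept from {s0, s1, s2}.
4 states suffice.
        0   1  
>* s0   s0  s1 
 * s1   s1  s2 
 * s2   s2  s3 
   s3   s3  s3 
(> = start, * = accepting)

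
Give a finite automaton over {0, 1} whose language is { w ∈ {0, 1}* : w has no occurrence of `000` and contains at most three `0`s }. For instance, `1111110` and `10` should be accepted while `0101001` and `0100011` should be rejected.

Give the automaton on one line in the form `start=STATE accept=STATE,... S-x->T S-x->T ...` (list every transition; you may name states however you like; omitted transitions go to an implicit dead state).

start=q0 accept=q0,q1,q2,q3,q5,q6 q0-0->q1 q0-1->q0 q1-0->q2 q1-1->q3 q2-0->q4 q2-1->q5 q3-0->q5 q3-1->q3 q4-0->q4 q4-1->q4 q5-0->q6 q5-1->q5 q6-0->q4 q6-1->q6

Run two small machines in parallel and take their product. The first has 4 states tracking partial matches of the forbidden pattern `000`; the second has 5 states tracking the count of `0`s, saturating at 4. A product state is a pair (one from each), accepting exactly when both do. Equivalent product states are then merged.
        0   1  
>* q0   q1  q0 
 * q1   q2  q3 
 * q2   q4  q5 
 * q3   q5  q3 
   q4   q4  q4 
 * q5   q6  q5 
 * q6   q4  q6 
(> = start, * = accepting)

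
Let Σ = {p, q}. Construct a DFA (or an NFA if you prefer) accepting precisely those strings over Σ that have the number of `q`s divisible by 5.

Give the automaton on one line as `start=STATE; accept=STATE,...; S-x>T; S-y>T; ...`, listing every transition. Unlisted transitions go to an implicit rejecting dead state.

The only thing that matters is how many `q`s have appeared, reduced mod 5. Use one state per residue: s0 for 0, …, s4 for 4. Reading `q` moves to the next residue; anything else stays put. s0 is accepting.
A 5-state machine:
        p   q  
>* s0   s0  s1 
   s1   s1  s2 
   s2   s2  s3 
   s3   s3  s4 
   s4   s4  s0 
(> = start, * = accepting)

start=s0; accept=s0; s0-p>s0; s0-q>s1; s1-p>s1; s1-q>s2; s2-p>s2; s2-q>s3; s3-p>s3; s3-q>s4; s4-p>s4; s4-q>s0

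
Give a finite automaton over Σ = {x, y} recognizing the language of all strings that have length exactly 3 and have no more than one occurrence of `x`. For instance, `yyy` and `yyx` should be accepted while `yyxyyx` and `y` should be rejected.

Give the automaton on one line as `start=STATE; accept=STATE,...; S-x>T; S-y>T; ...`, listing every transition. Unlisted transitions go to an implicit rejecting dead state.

Run two small machines in parallel and take their product. The first has 5 states tracking the input length, saturating at 4; the second has 3 states tracking the count of `x`s, saturating at 2. A product state is a pair (one from each), accepting exactly when both do. Equivalent product states are then merged.
7 states suffice.
        x   y  
>  s0   s1  s2 
   s1   s3  s4 
   s2   s4  s5 
   s3   s3  s3 
   s4   s3  s6 
   s5   s6  s6 
 * s6   s3  s3 
(> = start, * = accepting)

start=s0; accept=s6; s0-x>s1; s0-y>s2; s1-x>s3; s1-y>s4; s2-x>s4; s2-y>s5; s3-x>s3; s3-y>s3; s4-x>s3; s4-y>s6; s5-x>s6; s5-y>s6; s6-x>s3; s6-y>s3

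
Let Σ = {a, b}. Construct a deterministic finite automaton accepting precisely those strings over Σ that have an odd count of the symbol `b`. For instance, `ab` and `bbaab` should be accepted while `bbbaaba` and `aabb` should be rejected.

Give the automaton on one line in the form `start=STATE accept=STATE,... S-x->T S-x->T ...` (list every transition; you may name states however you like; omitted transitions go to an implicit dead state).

The only thing that matters is how many `b`s have appeared, reduced mod 2. Use one state per residue: q0 for 0, …, q1 for 1. Reading `b` moves to the next residue; anything else stays put. q1 is accepting.
        a   b  
>  q0   q0  q1 
 * q1   q1  q0 
(> = start, * = accepting)

start=q0 accept=q1 q0-a->q0 q0-b->q1 q1-a->q1 q1-b->q0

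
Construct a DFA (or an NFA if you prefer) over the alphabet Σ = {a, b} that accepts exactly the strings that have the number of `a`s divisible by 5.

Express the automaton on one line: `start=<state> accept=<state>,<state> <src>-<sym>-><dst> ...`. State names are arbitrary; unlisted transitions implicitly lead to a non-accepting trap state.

start=s0 accept=s0 s0-a->s1 s0-b->s0 s1-a->s2 s1-b->s1 s2-a->s3 s2-b->s2 s3-a->s4 s3-b->s3 s4-a->s0 s4-b->s4

The only thing that matters is how many `a`s have appeared, reduced mod 5. Use one state per residue: s0 for 0, …, s4 for 4. Reading `a` moves to the next residue; anything else stays put. s0 is accepting.
5 states suffice.
        a   b  
>* s0   s1  s0 
   s1   s2  s1 
   s2   s3  s2 
   s3   s4  s3 
   s4   s0  s4 
(> = start, * = accepting)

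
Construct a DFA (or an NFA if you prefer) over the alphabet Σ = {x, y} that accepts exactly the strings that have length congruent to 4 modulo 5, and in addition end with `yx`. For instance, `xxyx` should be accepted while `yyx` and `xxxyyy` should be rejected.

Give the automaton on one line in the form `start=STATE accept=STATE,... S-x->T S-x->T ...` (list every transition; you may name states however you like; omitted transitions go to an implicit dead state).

Build one automaton per condition and run them in lockstep. One (5 states) tracks the input length modulo 5; the other (3 states) tracks how much of the suffix `yx` has currently been matched. Each combined state is a pair, one component from each; accept when both components accept. After merging equivalent states the machine shrinks.
7 states suffice.
        x   y  
>  q0   q1  q1 
   q1   q2  q2 
   q2   q3  q4 
   q3   q5  q5 
   q4   q6  q5 
   q5   q0  q0 
 * q6   q0  q0 
(> = start, * = accepting)

start=q0 accept=q6 q0-x->q1 q0-y->q1 q1-x->q2 q1-y->q2 q2-x->q3 q2-y->q4 q3-x->q5 q3-y->q5 q4-x->q6 q4-y->q5 q5-x->q0 q5-y->q0 q6-x->q0 q6-y->q0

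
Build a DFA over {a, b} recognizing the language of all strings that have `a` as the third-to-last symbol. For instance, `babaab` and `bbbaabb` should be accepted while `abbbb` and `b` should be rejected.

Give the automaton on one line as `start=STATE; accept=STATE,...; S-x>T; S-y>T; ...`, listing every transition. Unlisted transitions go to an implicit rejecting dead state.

A DFA must remember the last 3 symbols (since which symbol is third-to-last isn't known until the input ends). Use one state per possible window of the last ≤3 symbols; accept from those whose window starts with `a`.
A 15-state machine:
          a    b  
>  S0     S1   S2 
   S1     S3   S4 
   S2     S5   S6 
   S3     S7   S8 
   S4     S9  S10 
   S5    S11  S12 
   S6    S13  S14 
 * S7     S7   S8 
 * S8     S9  S10 
 * S9    S11  S12 
 * S10   S13  S14 
   S11    S7   S8 
   S12    S9  S10 
   S13   S11  S12 
   S14   S13  S14 
(> = start, * = accepting)

start=S0; accept=S7,S8,S9,S10; S0-a>S1; S0-b>S2; S1-a>S3; S1-b>S4; S2-a>S5; S2-b>S6; S3-a>S7; S3-b>S8; S4-a>S9; S4-b>S10; S5-a>S11; S5-b>S12; S6-a>S13; S6-b>S14; S7-a>S7; S7-b>S8; S8-a>S9; S8-b>S10; S9-a>S11; S9-b>S12; S10-a>S13; S10-b>S14; S11-a>S7; S11-b>S8; S12-a>S9; S12-b>S10; S13-a>S11; S13-b>S12; S14-a>S13; S14-b>S14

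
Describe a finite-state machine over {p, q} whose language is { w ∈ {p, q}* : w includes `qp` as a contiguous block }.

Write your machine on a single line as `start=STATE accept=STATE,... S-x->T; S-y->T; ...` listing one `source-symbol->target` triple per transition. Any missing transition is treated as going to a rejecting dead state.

States s0..s1 record the length of the longest prefix of `qp` that matches the current input suffix. Reaching s2 means `qp` has been seen, and we stay there forever. Accept from s2.
        p   q  
>  s0   s0  s1 
   s1   s2  s1 
 * s2   s2  s2 
(> = start, * = accepting)

start=s0; accept=s2; s0-p->s0; s0-q->s1; s1-p->s2; s1-q->s1; s2-p->s2; s2-q->s2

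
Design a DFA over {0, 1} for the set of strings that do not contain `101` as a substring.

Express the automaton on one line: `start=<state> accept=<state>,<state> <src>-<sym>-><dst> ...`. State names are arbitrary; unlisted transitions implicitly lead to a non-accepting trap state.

start=A accept=A,B,C A-0->A A-1->B B-0->C B-1->B C-0->A C-1->D D-0->D D-1->D

This is the complement of 'contains `101`'. Use the same substring-matching states — A through D holding how much of `101` has just been matched — but flip the accepting set: everything except the trap D accepts.
4 states suffice.
       0  1 
>* A   A  B 
 * B   C  B 
 * C   A  D 
   D   D  D 
(> = start, * = accepting)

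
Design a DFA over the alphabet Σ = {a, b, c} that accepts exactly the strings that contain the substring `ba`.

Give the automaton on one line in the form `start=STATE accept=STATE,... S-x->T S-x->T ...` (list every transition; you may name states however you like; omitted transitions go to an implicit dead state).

start=s0 accept=s2 s0-a->s0 s0-b->s1 s0-c->s0 s1-a->s2 s1-b->s1 s1-c->s0 s2-a->s2 s2-b->s2 s2-c->s2

Track how much of `ba` has been matched so far: state s0 is no progress, s2 is the absorbing accept state reached once `ba` has occurred. Intermediate states record partial matches; on a mismatch, fall back to the longest reusable overlap.
With 3 states:
        a   b   c  
>  s0   s0  s1  s0 
   s1   s2  s1  s0 
 * s2   s2  s2  s2 
(> = start, * = accepting)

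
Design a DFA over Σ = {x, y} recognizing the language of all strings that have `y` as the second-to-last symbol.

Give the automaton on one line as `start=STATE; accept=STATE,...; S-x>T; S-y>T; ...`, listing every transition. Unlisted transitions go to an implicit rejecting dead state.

Because acceptance depends on a position counted from the end, the machine has to buffer the most recent 2 symbols. Make each state the string of the last up-to-2 symbols read; on input `x` shift the window left and append `x`. Accept when the buffered window has length 2 and begins with `y`.
A 7-state machine:
        x   y  
>  S0   S1  S2 
   S1   S3  S4 
   S2   S5  S6 
   S3   S3  S4 
   S4   S5  S6 
 * S5   S3  S4 
 * S6   S5  S6 
(> = start, * = accepting)

start=S0; accept=S5,S6; S0-x>S1; S0-y>S2; S1-x>S3; S1-y>S4; S2-x>S5; S2-y>S6; S3-x>S3; S3-y>S4; S4-x>S5; S4-y>S6; S5-x>S3; S5-y>S4; S6-x>S5; S6-y>S6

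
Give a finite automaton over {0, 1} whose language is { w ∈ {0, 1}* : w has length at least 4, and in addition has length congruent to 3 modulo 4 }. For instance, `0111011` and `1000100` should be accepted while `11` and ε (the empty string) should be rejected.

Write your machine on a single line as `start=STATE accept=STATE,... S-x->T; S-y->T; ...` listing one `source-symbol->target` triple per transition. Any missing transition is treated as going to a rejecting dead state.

start=S0; accept=S7; S0-0->S1; S0-1->S1; S1-0->S2; S1-1->S2; S2-0->S3; S2-1->S3; S3-0->S4; S3-1->S4; S4-0->S5; S4-1->S5; S5-0->S6; S5-1->S6; S6-0->S7; S6-1->S7; S7-0->S4; S7-1->S4

Handle the two conditions separately and then intersect. One (6 states) tracks the input length, saturating at 5; the other (4 states) tracks the input length modulo 4. Each combined state is a pair, one component from each; accept when both components accept. Minimizing collapses redundant product states.
With 8 states:
        0   1  
>  S0   S1  S1 
   S1   S2  S2 
   S2   S3  S3 
   S3   S4  S4 
   S4   S5  S5 
   S5   S6  S6 
   S6   S7  S7 
 * S7   S4  S4 
(> = start, * = accepting)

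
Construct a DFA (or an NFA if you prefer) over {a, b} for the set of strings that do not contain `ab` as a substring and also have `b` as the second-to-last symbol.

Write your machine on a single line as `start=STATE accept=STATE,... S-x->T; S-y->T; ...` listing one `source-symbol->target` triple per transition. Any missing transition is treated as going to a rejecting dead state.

start=q0; accept=q3,q4; q0-a->q1; q0-b->q2; q1-a->q1; q1-b->q1; q2-a->q3; q2-b->q4; q3-a->q1; q3-b->q1; q4-a->q3; q4-b->q4

Handle the two conditions separately and then intersect. The first has 3 states tracking partial matches of the forbidden pattern `ab`; the second has 7 states tracking the last 2 symbols read. A product state is a pair (one from each), accepting exactly when both do. Equivalent product states are then merged.
5 states suffice.
        a   b  
>  q0   q1  q2 
   q1   q1  q1 
   q2   q3  q4 
 * q3   q1  q1 
 * q4   q3  q4 
(> = start, * = accepting)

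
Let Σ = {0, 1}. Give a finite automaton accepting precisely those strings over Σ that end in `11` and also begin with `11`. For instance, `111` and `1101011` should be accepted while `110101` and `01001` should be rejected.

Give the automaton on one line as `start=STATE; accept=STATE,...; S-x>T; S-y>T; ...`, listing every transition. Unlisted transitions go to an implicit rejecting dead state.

Handle the two conditions separately and then intersect. The first has 3 states tracking how much of the suffix `11` has currently been matched; the second has 4 states tracking whether the input so far still matches the prefix `11`. A product state is a pair (one from each), accepting exactly when both do. Equivalent product states are then merged.
        0   1  
>  q0   q1  q2 
   q1   q1  q1 
   q2   q1  q3 
 * q3   q4  q3 
   q4   q4  q5 
   q5   q4  q3 
(> = start, * = accepting)

start=q0; accept=q3; q0-0>q1; q0-1>q2; q1-0>q1; q1-1>q1; q2-0>q1; q2-1>q3; q3-0>q4; q3-1>q3; q4-0>q4; q4-1>q5; q5-0>q4; q5-1>q3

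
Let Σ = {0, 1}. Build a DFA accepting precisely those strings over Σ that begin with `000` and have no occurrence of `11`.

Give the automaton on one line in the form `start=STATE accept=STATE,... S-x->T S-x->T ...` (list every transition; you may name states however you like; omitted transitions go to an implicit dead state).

Build one automaton per condition and run them in lockstep. The first has 5 states tracking whether the input so far still matches the prefix `000`; the second has 3 states tracking partial matches of the forbidden pattern `11`. A product state is a pair (one from each), accepting exactly when both do.
9 states suffice.
        0   1  
>  s0   s1  s2 
   s1   s3  s2 
   s2   s4  s5 
   s3   s6  s2 
   s4   s4  s2 
   s5   s5  s5 
 * s6   s6  s7 
 * s7   s6  s8 
   s8   s8  s8 
(> = start, * = accepting)

start=s0 accept=s6,s7 s0-0->s1 s0-1->s2 s1-0->s3 s1-1->s2 s2-0->s4 s2-1->s5 s3-0->s6 s3-1->s2 s4-0->s4 s4-1->s2 s5-0->s5 s5-1->s5 s6-0->s6 s6-1->s7 s7-0->s6 s7-1->s8 s8-0->s8 s8-1->s8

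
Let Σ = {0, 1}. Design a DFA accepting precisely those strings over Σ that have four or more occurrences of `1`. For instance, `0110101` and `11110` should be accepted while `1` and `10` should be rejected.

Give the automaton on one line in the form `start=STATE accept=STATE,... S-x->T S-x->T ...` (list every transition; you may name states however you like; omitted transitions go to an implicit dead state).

Count `1`s, saturating at 5: states A through E mean 0 through 4 `1`s seen; F means more than 4. Each `1` increments (capped at F); other symbols loop. Accept from {E, F}.
A 6-state machine:
       0  1 
>  A   A  B 
   B   B  C 
   C   C  D 
   D   D  E 
 * E   E  F 
 * F   F  F 
(> = start, * = accepting)

start=A accept=E,F A-0->A A-1->B B-0->B B-1->C C-0->C C-1->D D-0->D D-1->E E-0->E E-1->F F-0->F F-1->F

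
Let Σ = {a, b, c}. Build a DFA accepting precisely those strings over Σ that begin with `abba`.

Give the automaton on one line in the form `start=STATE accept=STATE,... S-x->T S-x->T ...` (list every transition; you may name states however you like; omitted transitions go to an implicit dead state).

Walk along `abba` while the input agrees: from q0 take `a` to q1, and so on. Any deviation drops to the rejecting sink q5. Once q4 is reached the prefix is confirmed and every continuation is accepted.
6 states suffice.
        a   b   c  
>  q0   q1  q5  q5 
   q1   q5  q2  q5 
   q2   q5  q3  q5 
   q3   q4  q5  q5 
 * q4   q4  q4  q4 
   q5   q5  q5  q5 
(> = start, * = accepting)

start=q0 accept=q4 q0-a->q1 q0-b->q5 q0-c->q5 q1-a->q5 q1-b->q2 q1-c->q5 q2-a->q5 q2-b->q3 q2-c->q5 q3-a->q4 q3-b->q5 q3-c->q5 q4-a->q4 q4-b->q4 q4-c->q4 q5-a->q5 q5-b->q5 q5-c->q5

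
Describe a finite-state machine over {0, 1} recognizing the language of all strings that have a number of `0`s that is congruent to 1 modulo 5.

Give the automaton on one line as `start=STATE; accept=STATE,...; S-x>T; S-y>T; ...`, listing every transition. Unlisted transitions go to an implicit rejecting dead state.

The only thing that matters is how many `0`s have appeared, reduced mod 5. Use one state per residue: A for 0, …, E for 4. Reading `0` moves to the next residue; anything else stays put. B is accepting.
       0  1 
>  A   B  A 
 * B   C  B 
   C   D  C 
   D   E  D 
   E   A  E 
(> = start, * = accepting)

start=A; accept=B; A-0>B; A-1>A; B-0>C; B-1>B; C-0>D; C-1>C; D-0>E; D-1>D; E-0>A; E-1>E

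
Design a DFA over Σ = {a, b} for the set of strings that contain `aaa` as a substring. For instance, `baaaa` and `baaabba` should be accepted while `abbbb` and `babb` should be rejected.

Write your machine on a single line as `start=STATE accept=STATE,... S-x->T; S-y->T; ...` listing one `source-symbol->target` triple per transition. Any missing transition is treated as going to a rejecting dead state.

start=S0; accept=S3; S0-a->S1; S0-b->S0; S1-a->S2; S1-b->S0; S2-a->S3; S2-b->S0; S3-a->S3; S3-b->S3

Track how much of `aaa` has been matched so far: state S0 is no progress, S3 is the absorbing accept state reached once `aaa` has occurred. Intermediate states record partial matches; on a mismatch, fall back to the longest reusable overlap.
With 4 states:
        a   b  
>  S0   S1  S0 
   S1   S2  S0 
   S2   S3  S0 
 * S3   S3  S3 
(> = start, * = accepting)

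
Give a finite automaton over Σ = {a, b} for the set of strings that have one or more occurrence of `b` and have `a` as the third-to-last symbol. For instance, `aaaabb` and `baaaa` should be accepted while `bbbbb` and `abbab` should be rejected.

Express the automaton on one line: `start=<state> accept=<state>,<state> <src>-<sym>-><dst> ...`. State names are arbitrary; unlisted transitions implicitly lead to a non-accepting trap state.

Build one automaton per condition and run them in lockstep. The first has 3 states tracking the count of `b`s, saturating at 2; the second has 15 states tracking the last 3 symbols read. A product state is a pair (one from each), accepting exactly when both do.
With 20 states:
          a    b  
>  q0     q1   q2 
   q1     q3   q4 
   q2     q5   q6 
   q3     q7   q8 
   q4     q9  q10 
   q5    q11  q12 
   q6    q13  q14 
   q7     q7   q8 
 * q8     q9  q10 
 * q9    q11  q12 
 * q10   q13  q14 
   q11   q15  q16 
   q12   q17  q10 
   q13   q18  q12 
   q14   q13  q14 
 * q15   q15  q16 
 * q16   q17  q10 
 * q17   q18  q12 
   q18   q19  q16 
 * q19   q19  q16 
(> = start, * = accepting)

start=q0 accept=q8,q9,q10,q15,q16,q17,q19 q0-a->q1 q0-b->q2 q1-a->q3 q1-b->q4 q2-a->q5 q2-b->q6 q3-a->q7 q3-b->q8 q4-a->q9 q4-b->q10 q5-a->q11 q5-b->q12 q6-a->q13 q6-b->q14 q7-a->q7 q7-b->q8 q8-a->q9 q8-b->q10 q9-a->q11 q9-b->q12 q10-a->q13 q10-b->q14 q11-a->q15 q11-b->q16 q12-a->q17 q12-b->q10 q13-a->q18 q13-b->q12 q14-a->q13 q14-b->q14 q15-a->q15 q15-b->q16 q16-a->q17 q16-b->q10 q17-a->q18 q17-b->q12 q18-a->q19 q18-b->q16 q19-a->q19 q19-b->q16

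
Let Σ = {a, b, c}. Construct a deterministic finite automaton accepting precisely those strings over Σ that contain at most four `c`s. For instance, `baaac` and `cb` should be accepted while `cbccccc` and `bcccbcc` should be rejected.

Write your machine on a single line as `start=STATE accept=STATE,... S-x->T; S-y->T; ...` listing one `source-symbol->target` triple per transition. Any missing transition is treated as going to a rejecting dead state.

Count `c`s, saturating at 5: states q0 through q4 mean 0 through 4 `c`s seen; q5 means more than 4. Each `c` increments (capped at q5); other symbols loop. Accept from {q0, q1, q2, q3, q4}.
        a   b   c  
>* q0   q0  q0  q1 
 * q1   q1  q1  q2 
 * q2   q2  q2  q3 
 * q3   q3  q3  q4 
 * q4   q4  q4  q5 
   q5   q5  q5  q5 
(> = start, * = accepting)

start=q0; accept=q0,q1,q2,q3,q4; q0-a->q0; q0-b->q0; q0-c->q1; q1-a->q1; q1-b->q1; q1-c->q2; q2-a->q2; q2-b->q2; q2-c->q3; q3-a->q3; q3-b->q3; q3-c->q4; q4-a->q4; q4-b->q4; q4-c->q5; q5-a->q5; q5-b->q5; q5-c->q5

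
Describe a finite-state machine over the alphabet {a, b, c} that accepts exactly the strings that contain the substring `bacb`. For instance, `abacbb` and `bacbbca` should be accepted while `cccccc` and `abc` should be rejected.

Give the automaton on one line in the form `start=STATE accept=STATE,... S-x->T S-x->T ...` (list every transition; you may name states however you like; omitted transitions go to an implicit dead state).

States S0..S3 record the length of the longest prefix of `bacb` that matches the current input suffix. Reaching S4 means `bacb` has been seen, and we stay there forever. Accept from S4.
A 5-state machine:
        a   b   c  
>  S0   S0  S1  S0 
   S1   S2  S1  S0 
   S2   S0  S1  S3 
   S3   S0  S4  S0 
 * S4   S4  S4  S4 
(> = start, * = accepting)

start=S0 accept=S4 S0-a->S0 S0-b->S1 S0-c->S0 S1-a->S2 S1-b->S1 S1-c->S0 S2-a->S0 S2-b->S1 S2-c->S3 S3-a->S0 S3-b->S4 S3-c->S0 S4-a->S4 S4-b->S4 S4-c->S4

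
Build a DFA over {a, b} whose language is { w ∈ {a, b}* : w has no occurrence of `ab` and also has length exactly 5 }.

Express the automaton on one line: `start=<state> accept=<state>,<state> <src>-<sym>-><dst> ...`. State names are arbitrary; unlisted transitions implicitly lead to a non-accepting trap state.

Run two small machines in parallel and take their product. The first has 3 states tracking partial matches of the forbidden pattern `ab`; the second has 7 states tracking the input length, saturating at 6. A product state is a pair (one from each), accepting exactly when both do. After merging equivalent states the machine shrinks.
An 11-state machine:
          a    b  
>  s0     s1   s2 
   s1     s3   s4 
   s2     s3   s5 
   s3     s6   s4 
   s4     s4   s4 
   s5     s6   s7 
   s6     s8   s4 
   s7     s8   s9 
   s8    s10   s4 
   s9    s10  s10 
 * s10    s4   s4 
(> = start, * = accepting)

start=s0 accept=s10 s0-a->s1 s0-b->s2 s1-a->s3 s1-b->s4 s2-a->s3 s2-b->s5 s3-a->s6 s3-b->s4 s4-a->s4 s4-b->s4 s5-a->s6 s5-b->s7 s6-a->s8 s6-b->s4 s7-a->s8 s7-b->s9 s8-a->s10 s8-b->s4 s9-a->s10 s9-b->s10 s10-a->s4 s10-b->s4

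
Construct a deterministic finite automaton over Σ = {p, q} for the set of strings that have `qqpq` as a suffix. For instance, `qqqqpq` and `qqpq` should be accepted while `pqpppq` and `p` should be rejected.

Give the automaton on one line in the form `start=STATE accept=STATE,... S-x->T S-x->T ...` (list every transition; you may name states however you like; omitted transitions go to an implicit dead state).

Let each state record the length of the longest suffix of the input read so far that is also a prefix of `qqpq`. S1 means the last symbol is `q`; S2 means the last 2 symbols are `qq`; S3 means the last 3 symbols are `qqp`; S4 means the last 4 symbols are `qqpq`. Accept only at S4, where the string currently ends in `qqpq`.
A 5-state machine:
        p   q  
>  S0   S0  S1 
   S1   S0  S2 
   S2   S3  S2 
   S3   S0  S4 
 * S4   S0  S2 
(> = start, * = accepting)

start=S0 accept=S4 S0-p->S0 S0-q->S1 S1-p->S0 S1-q->S2 S2-p->S3 S2-q->S2 S3-p->S0 S3-q->S4 S4-p->S0 S4-q->S2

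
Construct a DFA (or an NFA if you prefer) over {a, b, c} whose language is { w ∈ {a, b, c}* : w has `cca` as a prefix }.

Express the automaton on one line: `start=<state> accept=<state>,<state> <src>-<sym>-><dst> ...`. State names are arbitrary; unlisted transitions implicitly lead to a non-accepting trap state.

start=q0 accept=q3 q0-a->q4 q0-b->q4 q0-c->q1 q1-a->q4 q1-b->q4 q1-c->q2 q2-a->q3 q2-b->q4 q2-c->q4 q3-a->q3 q3-b->q3 q3-c->q3 q4-a->q4 q4-b->q4 q4-c->q4

Check the first 3 symbols one by one: q0 through q2 record how many have matched `cca` so far; any wrong symbol goes to the dead state q4. After all 3 match we enter the accepting sink q3.
        a   b   c  
>  q0   q4  q4  q1 
   q1   q4  q4  q2 
   q2   q3  q4  q4 
 * q3   q3  q3  q3 
   q4   q4  q4  q4 
(> = start, * = accepting)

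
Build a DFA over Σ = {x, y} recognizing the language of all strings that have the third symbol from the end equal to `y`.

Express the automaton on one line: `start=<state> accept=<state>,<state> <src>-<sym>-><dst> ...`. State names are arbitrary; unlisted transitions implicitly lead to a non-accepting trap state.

start=q0 accept=q11,q12,q13,q14 q0-x->q1 q0-y->q2 q1-x->q3 q1-y->q4 q2-x->q5 q2-y->q6 q3-x->q7 q3-y->q8 q4-x->q9 q4-y->q10 q5-x->q11 q5-y->q12 q6-x->q13 q6-y->q14 q7-x->q7 q7-y->q8 q8-x->q9 q8-y->q10 q9-x->q11 q9-y->q12 q10-x->q13 q10-y->q14 q11-x->q7 q11-y->q8 q12-x->q9 q12-y->q10 q13-x->q11 q13-y->q12 q14-x->q13 q14-y->q14

Because acceptance depends on a position counted from the end, the machine has to buffer the most recent 3 symbols. Make each state the string of the last up-to-3 symbols read; on input `x` shift the window left and append `x`. Accept when the buffered window has length 3 and begins with `y`.
15 states suffice.
          x    y  
>  q0     q1   q2 
   q1     q3   q4 
   q2     q5   q6 
   q3     q7   q8 
   q4     q9  q10 
   q5    q11  q12 
   q6    q13  q14 
   q7     q7   q8 
   q8     q9  q10 
   q9    q11  q12 
   q10   q13  q14 
 * q11    q7   q8 
 * q12    q9  q10 
 * q13   q11  q12 
 * q14   q13  q14 
(> = start, * = accepting)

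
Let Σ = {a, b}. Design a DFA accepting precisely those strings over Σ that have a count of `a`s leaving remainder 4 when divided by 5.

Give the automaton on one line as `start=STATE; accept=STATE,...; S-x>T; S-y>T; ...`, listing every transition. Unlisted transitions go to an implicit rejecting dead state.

Keep the running count of `a`s modulo 5: each `a` advances along the cycle q0 → q1 → q2 → q3 → q4 → q0 while other symbols loop. Accept at q4.
A 5-state machine:
        a   b  
>  q0   q1  q0 
   q1   q2  q1 
   q2   q3  q2 
   q3   q4  q3 
 * q4   q0  q4 
(> = start, * = accepting)

start=q0; accept=q4; q0-a>q1; q0-b>q0; q1-a>q2; q1-b>q1; q2-a>q3; q2-b>q2; q3-a>q4; q3-b>q3; q4-a>q0; q4-b>q4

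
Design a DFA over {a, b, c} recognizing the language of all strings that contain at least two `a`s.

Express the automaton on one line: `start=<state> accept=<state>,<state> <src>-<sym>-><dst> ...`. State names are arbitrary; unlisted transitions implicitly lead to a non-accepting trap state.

Only the number of `a`s matters, and only up to 3. Make a chain q0 → q1 → q2 → q3 advanced by each `a` (with q3 absorbing); every other symbol self-loops. The accepting set is {q2, q3}.
4 states suffice.
        a   b   c  
>  q0   q1  q0  q0 
   q1   q2  q1  q1 
 * q2   q3  q2  q2 
 * q3   q3  q3  q3 
(> = start, * = accepting)

start=q0 accept=q2,q3 q0-a->q1 q0-b->q0 q0-c->q0 q1-a->q2 q1-b->q1 q1-c->q1 q2-a->q3 q2-b->q2 q2-c->q2 q3-a->q3 q3-b->q3 q3-c->q3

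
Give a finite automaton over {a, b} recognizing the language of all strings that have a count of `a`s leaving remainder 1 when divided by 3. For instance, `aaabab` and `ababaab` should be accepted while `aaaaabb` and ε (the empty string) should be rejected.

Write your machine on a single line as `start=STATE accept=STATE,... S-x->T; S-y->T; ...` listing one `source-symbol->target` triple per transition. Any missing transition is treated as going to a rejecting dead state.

The only thing that matters is how many `a`s have appeared, reduced mod 3. Use one state per residue: q0 for 0, …, q2 for 2. Reading `a` moves to the next residue; anything else stays put. q1 is accepting.
With 3 states:
        a   b  
>  q0   q1  q0 
 * q1   q2  q1 
   q2   q0  q2 
(> = start, * = accepting)

start=q0; accept=q1; q0-a->q1; q0-b->q0; q1-a->q2; q1-b->q1; q2-a->q0; q2-b->q2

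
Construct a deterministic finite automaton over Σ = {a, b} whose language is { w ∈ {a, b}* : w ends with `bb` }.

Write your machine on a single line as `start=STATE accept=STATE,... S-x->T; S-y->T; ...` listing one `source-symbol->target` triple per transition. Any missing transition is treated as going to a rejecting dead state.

Remember how much of `bb` the current input suffix matches. State q0 means no match yet; q1 means the last symbol is `b`; q2 means the last 2 symbols are `bb`. Only q2 accepts. On a mismatch, fall back to the longest proper suffix that is still a prefix of `bb`.
3 states suffice.
        a   b  
>  q0   q0  q1 
   q1   q0  q2 
 * q2   q0  q2 
(> = start, * = accepting)

start=q0; accept=q2; q0-a->q0; q0-b->q1; q1-a->q0; q1-b->q2; q2-a->q0; q2-b->q2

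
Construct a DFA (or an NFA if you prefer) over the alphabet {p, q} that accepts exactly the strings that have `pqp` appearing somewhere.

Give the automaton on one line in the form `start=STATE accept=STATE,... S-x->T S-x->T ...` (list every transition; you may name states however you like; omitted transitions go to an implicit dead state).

Track how much of `pqp` has been matched so far: state S0 is no progress, S3 is the absorbing accept state reached once `pqp` has occurred. Intermediate states record partial matches; on a mismatch, fall back to the longest reusable overlap.
A 4-state machine:
        p   q  
>  S0   S1  S0 
   S1   S1  S2 
   S2   S3  S0 
 * S3   S3  S3 
(> = start, * = accepting)

start=S0 accept=S3 S0-p->S1 S0-q->S0 S1-p->S1 S1-q->S2 S2-p->S3 S2-q->S0 S3-p->S3 S3-q->S3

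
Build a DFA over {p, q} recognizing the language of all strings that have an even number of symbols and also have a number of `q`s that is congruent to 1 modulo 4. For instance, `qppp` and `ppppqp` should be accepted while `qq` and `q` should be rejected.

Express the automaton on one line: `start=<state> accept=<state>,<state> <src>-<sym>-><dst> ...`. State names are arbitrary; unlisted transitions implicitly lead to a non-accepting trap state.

start=A accept=D A-p->B A-q->C B-p->A B-q->D C-p->D C-q->E D-p->C D-q->F E-p->F E-q->G F-p->E F-q->H G-p->H G-q->A H-p->G H-q->B

Build one automaton per condition and run them in lockstep. The first has 2 states tracking the input length modulo 2; the second has 4 states tracking the count of `q`s modulo 4. A product state is a pair (one from each), accepting exactly when both do.
8 states suffice.
       p  q 
>  A   B  C 
   B   A  D 
   C   D  E 
 * D   C  F 
   E   F  G 
   F   E  H 
   G   H  A 
   H   G  B 
(> = start, * = accepting)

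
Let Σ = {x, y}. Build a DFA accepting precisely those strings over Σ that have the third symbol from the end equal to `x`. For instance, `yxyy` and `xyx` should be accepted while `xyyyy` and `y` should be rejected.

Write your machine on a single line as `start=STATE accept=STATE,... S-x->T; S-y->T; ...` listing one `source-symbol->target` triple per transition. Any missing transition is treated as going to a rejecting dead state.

start=q0; accept=q7,q8,q9,q10; q0-x->q1; q0-y->q2; q1-x->q3; q1-y->q4; q2-x->q5; q2-y->q6; q3-x->q7; q3-y->q8; q4-x->q9; q4-y->q10; q5-x->q11; q5-y->q12; q6-x->q13; q6-y->q14; q7-x->q7; q7-y->q8; q8-x->q9; q8-y->q10; q9-x->q11; q9-y->q12; q10-x->q13; q10-y->q14; q11-x->q7; q11-y->q8; q12-x->q9; q12-y->q10; q13-x->q11; q13-y->q12; q14-x->q13; q14-y->q14

Because acceptance depends on a position counted from the end, the machine has to buffer the most recent 3 symbols. Make each state the string of the last up-to-3 symbols read; on input `x` shift the window left and append `x`. Accept when the buffered window has length 3 and begins with `x`.
15 states suffice.
          x    y  
>  q0     q1   q2 
   q1     q3   q4 
   q2     q5   q6 
   q3     q7   q8 
   q4     q9  q10 
   q5    q11  q12 
   q6    q13  q14 
 * q7     q7   q8 
 * q8     q9  q10 
 * q9    q11  q12 
 * q10   q13  q14 
   q11    q7   q8 
   q12    q9  q10 
   q13   q11  q12 
   q14   q13  q14 
(> = start, * = accepting)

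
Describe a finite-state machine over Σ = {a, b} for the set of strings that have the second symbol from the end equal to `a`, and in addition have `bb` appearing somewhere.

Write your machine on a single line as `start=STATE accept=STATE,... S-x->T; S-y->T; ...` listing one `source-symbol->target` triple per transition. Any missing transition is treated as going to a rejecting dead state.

start=S0; accept=S8,S9; S0-a->S1; S0-b->S2; S1-a->S3; S1-b->S4; S2-a->S5; S2-b->S6; S3-a->S3; S3-b->S4; S4-a->S5; S4-b->S6; S5-a->S3; S5-b->S4; S6-a->S7; S6-b->S6; S7-a->S8; S7-b->S9; S8-a->S8; S8-b->S9; S9-a->S7; S9-b->S6

Run two small machines in parallel and take their product. One (7 states) tracks the last 2 symbols read; the other (3 states) tracks whether and how much of `bb` has been seen. Each combined state is a pair, one component from each; accept when both components accept.
With 10 states:
        a   b  
>  S0   S1  S2 
   S1   S3  S4 
   S2   S5  S6 
   S3   S3  S4 
   S4   S5  S6 
   S5   S3  S4 
   S6   S7  S6 
   S7   S8  S9 
 * S8   S8  S9 
 * S9   S7  S6 
(> = start, * = accepting)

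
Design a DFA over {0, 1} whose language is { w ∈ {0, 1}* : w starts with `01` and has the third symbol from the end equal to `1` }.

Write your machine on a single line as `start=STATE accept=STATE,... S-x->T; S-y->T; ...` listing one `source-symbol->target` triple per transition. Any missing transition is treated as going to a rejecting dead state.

start=A; accept=R,S,T,U; A-0->B; A-1->C; B-0->D; B-1->E; C-0->F; C-1->G; D-0->H; D-1->I; E-0->J; E-1->K; F-0->L; F-1->M; G-0->N; G-1->O; H-0->H; H-1->I; I-0->P; I-1->Q; J-0->R; J-1->S; K-0->T; K-1->U; L-0->H; L-1->I; M-0->P; M-1->Q; N-0->L; N-1->M; O-0->N; O-1->O; P-0->L; P-1->M; Q-0->N; Q-1->O; R-0->V; R-1->W; S-0->J; S-1->K; T-0->R; T-1->S; U-0->T; U-1->U; V-0->V; V-1->W; W-0->J; W-1->K

Handle the two conditions separately and then intersect. The first has 4 states tracking whether the input so far still matches the prefix `01`; the second has 15 states tracking the last 3 symbols read. A product state is a pair (one from each), accepting exactly when both do.
A 23-state machine:
       0  1 
>  A   B  C 
   B   D  E 
   C   F  G 
   D   H  I 
   E   J  K 
   F   L  M 
   G   N  O 
   H   H  I 
   I   P  Q 
   J   R  S 
   K   T  U 
   L   H  I 
   M   P  Q 
   N   L  M 
   O   N  O 
   P   L  M 
   Q   N  O 
 * R   V  W 
 * S   J  K 
 * T   R  S 
 * U   T  U 
   V   V  W 
   W   J  K 
(> = start, * = accepting)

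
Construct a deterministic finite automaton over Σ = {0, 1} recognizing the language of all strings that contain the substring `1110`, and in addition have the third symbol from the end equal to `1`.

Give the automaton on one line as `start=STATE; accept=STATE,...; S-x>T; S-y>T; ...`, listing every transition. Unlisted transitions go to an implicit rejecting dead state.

Build one automaton per condition and run them in lockstep. The first has 5 states tracking whether and how much of `1110` has been seen; the second has 15 states tracking the last 3 symbols read. A product state is a pair (one from each), accepting exactly when both do. After merging equivalent states the machine shrinks.
          0    1  
>  q0     q0   q1 
   q1     q0   q2 
   q2     q0   q3 
   q3     q4   q3 
 * q4     q5   q6 
 * q5     q7   q8 
 * q6     q9  q10 
   q7     q7   q8 
   q8     q9  q10 
   q9     q5   q6 
   q10    q4  q11 
 * q11    q4  q11 
(> = start, * = accepting)

start=q0; accept=q4,q5,q6,q11; q0-0>q0; q0-1>q1; q1-0>q0; q1-1>q2; q2-0>q0; q2-1>q3; q3-0>q4; q3-1>q3; q4-0>q5; q4-1>q6; q5-0>q7; q5-1>q8; q6-0>q9; q6-1>q10; q7-0>q7; q7-1>q8; q8-0>q9; q8-1>q10; q9-0>q5; q9-1>q6; q10-0>q4; q10-1>q11; q11-0>q4; q11-1>q11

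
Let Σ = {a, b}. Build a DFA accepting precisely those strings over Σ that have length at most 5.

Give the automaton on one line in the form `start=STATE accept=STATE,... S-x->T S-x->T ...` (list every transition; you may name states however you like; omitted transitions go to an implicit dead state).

We only need to distinguish lengths 0, 1, …, 5, and '>5'. Chain S0 → S1 → S2 → S3 → S4 → S5 → S6 on every symbol, with S6 looping. Accepting states: {S0, S1, S2, S3, S4, S5}.
A 7-state machine:
        a   b  
>* S0   S1  S1 
 * S1   S2  S2 
 * S2   S3  S3 
 * S3   S4  S4 
 * S4   S5  S5 
 * S5   S6  S6 
   S6   S6  S6 
(> = start, * = accepting)

start=S0 accept=S0,S1,S2,S3,S4,S5 S0-a->S1 S0-b->S1 S1-a->S2 S1-b->S2 S2-a->S3 S2-b->S3 S3-a->S4 S3-b->S4 S4-a->S5 S4-b->S5 S5-a->S6 S5-b->S6 S6-a->S6 S6-b->S6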